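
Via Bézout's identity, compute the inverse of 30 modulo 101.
Extended GCD: 30(-37) + 101(11) = 1. So 30^(-1) ≡ 64 ≡ 64 (mod 101). Verify: 30 × 64 = 1920 ≡ 1 (mod 101)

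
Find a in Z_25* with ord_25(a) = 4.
7 has order 4 mod 25 since 7^{4} ≡ 1 (mod 25) and no smaller power works.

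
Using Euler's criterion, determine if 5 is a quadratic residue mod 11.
By Euler's criterion: 5^{5} ≡ 1 (mod 11). Since this equals 1, 5 is a QR.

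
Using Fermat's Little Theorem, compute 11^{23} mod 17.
3

By Fermat's Little Theorem, a^(p-1) ≡ 1 (mod p) for prime p and gcd(a, p) = 1
Here p = 17, so 11^16 ≡ 1 (mod 17)
We can reduce the exponent: 23 mod 16 = 7
So 11^23 ≡ 11^7 (mod 17)
Computing: 11^7 mod 17 = 3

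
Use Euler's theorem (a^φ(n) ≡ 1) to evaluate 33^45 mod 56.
By Euler: 33^{24} ≡ 1 (mod 56) since gcd(33, 56) = 1. 45 = 1×24 + 21. So 33^{45} ≡ 33^{21} ≡ 41 (mod 56)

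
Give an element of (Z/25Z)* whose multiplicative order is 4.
7 has order 4 mod 25 since 7^{4} ≡ 1 (mod 25) and no smaller power works.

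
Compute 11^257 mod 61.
Using Fermat: 11^{60} ≡ 1 (mod 61). 257 ≡ 17 (mod 60). So 11^{257} ≡ 11^{17} ≡ 11 (mod 61)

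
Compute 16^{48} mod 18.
10

Using successive squaring:
Binary expansion of 48: 110000
Powers of 16 mod 18 (each is the square of the previous):
  16^1 ≡ 16 (mod 18)
  16^2 ≡ 16² = 256 ≡ 4 (mod 18)
  16^4 ≡ 4² = 16 ≡ 16 (mod 18)
  16^8 ≡ 16² = 256 ≡ 4 (mod 18)
  16^16 ≡ 4² = 16 ≡ 16 (mod 18)
  16^32 ≡ 16² = 256 ≡ 4 (mod 18)
48 = 32 + 16, so 16^48 = 16^32 × 16^16 ≡ 4 × 16 (mod 18)
Multiplying step by step:
  4 × 16 = 64 ≡ 10 (mod 18)
Result: 16^48 ≡ 10 (mod 18)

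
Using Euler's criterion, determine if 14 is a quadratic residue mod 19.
By Euler's criterion: 14^{9} ≡ 18 (mod 19). Since this equals -1 (≡ 18), 14 is not a QR.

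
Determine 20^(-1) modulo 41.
20^(-1) ≡ 39 (mod 41). Verification: 20 × 39 = 780 ≡ 1 (mod 41)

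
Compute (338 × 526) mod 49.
16

(338 × 526) = 177788
177788 mod 49 = 16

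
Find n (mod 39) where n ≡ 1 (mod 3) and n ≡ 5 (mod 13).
M = 3 × 13 = 39. M₁ = 13, y₁ ≡ 1 (mod 3). M₂ = 3, y₂ ≡ 9 (mod 13). n = 1×13×1 + 5×3×9 ≡ 31 (mod 39)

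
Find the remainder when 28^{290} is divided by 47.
By Fermat: 28^{46} ≡ 1 (mod 47). 290 = 6×46 + 14. So 28^{290} ≡ 28^{14} ≡ 7 (mod 47)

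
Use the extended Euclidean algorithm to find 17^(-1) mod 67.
Extended GCD: 17(4) + 67(-1) = 1. So 17^(-1) ≡ 4 ≡ 4 (mod 67). Verify: 17 × 4 = 68 ≡ 1 (mod 67)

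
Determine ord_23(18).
Powers of 18 mod 23: 18^1≡18, 18^2≡2, 18^3≡13, 18^4≡4, 18^5≡3, 18^6≡8, 18^7≡6, 18^8≡16, 18^9≡12, 18^10≡9, 18^11≡1. Order = 11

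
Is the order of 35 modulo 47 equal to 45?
No, the actual order is 46, not 45.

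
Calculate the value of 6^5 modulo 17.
5 = 4 + 1 (binary 101). Repeated squaring mod 17: 6^1 ≡ 6; 6^2 ≡ 6² = 36 ≡ 2; 6^4 ≡ 2² = 4 ≡ 4. Multiply: 6^5 = 6^4 × 6^1 ≡ 4 × 6 (mod 17): 4 × 6 = 24 ≡ 7. So 6^5 ≡ 7 (mod 17).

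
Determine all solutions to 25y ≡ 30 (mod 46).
38

Since gcd(25, 46) = 1 divides 30, a solution exists.
Multiply both sides by the inverse of 25 mod 46:
  25^(-1) mod 46 = 35
  x ≡ 35 × 30 ≡ 1050 ≡ 38 (mod 46)
Verification: 25 × 38 = 950 = 20 × 46 + 30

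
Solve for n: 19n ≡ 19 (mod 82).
1

Since gcd(19, 82) = 1 divides 19, a solution exists.
Multiply both sides by the inverse of 19 mod 82:
  19^(-1) mod 82 = 13
  x ≡ 13 × 19 ≡ 247 ≡ 1 (mod 82)
Verification: 19 × 1 = 19 = 0 × 82 + 19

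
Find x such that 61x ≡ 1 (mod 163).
61^(-1) ≡ 155 (mod 163). Verification: 61 × 155 = 9455 ≡ 1 (mod 163)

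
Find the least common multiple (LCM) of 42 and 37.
1554

First find GCD(42, 37) using the Euclidean algorithm:
42 = 1 × 37 + 5
37 = 7 × 5 + 2
5 = 2 × 2 + 1
2 = 2 × 1 + 0
GCD(42, 37) = 1

LCM formula: LCM(a, b) = (a × b) / GCD(a, b)
LCM(42, 37) = (42 × 37) / 1
LCM(42, 37) = 1554 / 1
LCM(42, 37) = 1554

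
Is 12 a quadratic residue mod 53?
By Euler's criterion: 12^{26} ≡ 52 (mod 53). Since this equals -1 (≡ 52), 12 is not a QR.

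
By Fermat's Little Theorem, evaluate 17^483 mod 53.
By Fermat: 17^{52} ≡ 1 (mod 53). 483 ≡ 15 (mod 52). So 17^{483} ≡ 17^{15} ≡ 29 (mod 53)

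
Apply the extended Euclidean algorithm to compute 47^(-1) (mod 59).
Extended GCD: 47(-5) + 59(4) = 1. So 47^(-1) ≡ 54 ≡ 54 (mod 59). Verify: 47 × 54 = 2538 ≡ 1 (mod 59)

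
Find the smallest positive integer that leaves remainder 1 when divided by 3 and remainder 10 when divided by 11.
M = 3 × 11 = 33. M₁ = 11, y₁ ≡ 2 (mod 3). M₂ = 3, y₂ ≡ 4 (mod 11). r = 1×11×2 + 10×3×4 ≡ 10 (mod 33). The smallest positive such number is 10.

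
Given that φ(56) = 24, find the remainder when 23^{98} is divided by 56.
By Euler: 23^{24} ≡ 1 (mod 56) since gcd(23, 56) = 1. 98 = 4×24 + 2. So 23^{98} ≡ 23^{2} ≡ 25 (mod 56)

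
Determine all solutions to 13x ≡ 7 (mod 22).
9

Since gcd(13, 22) = 1 divides 7, a solution exists.
Multiply both sides by the inverse of 13 mod 22:
  13^(-1) mod 22 = 17
  x ≡ 17 × 7 ≡ 119 ≡ 9 (mod 22)
Verification: 13 × 9 = 117 = 5 × 22 + 7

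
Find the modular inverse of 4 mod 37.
4^(-1) ≡ 28 (mod 37). Verification: 4 × 28 = 112 ≡ 1 (mod 37)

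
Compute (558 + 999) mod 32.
21

(558 + 999) = 1557
1557 mod 32 = 21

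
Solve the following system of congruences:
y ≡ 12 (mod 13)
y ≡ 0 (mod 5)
25

Using the Chinese Remainder Theorem:
M = product of moduli = 65
For equation 1: M_1 = 5, 5 ≡ 5 (mod 13), inverse of 5 mod 13 is 8 (check: 5 × 8 = 40 ≡ 1 (mod 13))
For equation 2: M_2 = 13, 13 ≡ 3 (mod 5), inverse of 13 mod 5 is 2 (check: 3 × 2 = 6 ≡ 1 (mod 5))
Combine: y ≡ Σ r_i×M_i×(M_i⁻¹ mod m_i) = 12×5×8 + 0×13×2 = 480 + 0 = 480
480 mod 65 = 25
y ≡ 25 (mod 65)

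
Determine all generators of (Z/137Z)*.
Primitive roots mod 137: {3, 5, 6, 12, 13, 20, 21, 23, 24, 26, 27, 29, 31, 33, 35, 40, 42, 43, 45, 46, 47, 48, 51, 52, 53, 54, 55, 57, 58, 62, 66, 67, 70, 71, 75, 79, 80, 82, 83, 84, 85, 86, 89, 90, 91, 92, 94, 95, 97, 102, 104, 106, 108, 110, 111, 113, 114, 116, 117, 124, 125, 131, 132, 134}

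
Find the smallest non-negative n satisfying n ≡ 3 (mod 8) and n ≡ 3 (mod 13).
M = 8 × 13 = 104. M₁ = 13, y₁ ≡ 5 (mod 8). M₂ = 8, y₂ ≡ 5 (mod 13). n = 3×13×5 + 3×8×5 ≡ 3 (mod 104)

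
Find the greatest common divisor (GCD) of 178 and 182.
2

Using the Euclidean algorithm:
178 = 0 × 182 + 178
182 = 1 × 178 + 4
178 = 44 × 4 + 2
4 = 2 × 2 + 0

GCD(178, 182) = 2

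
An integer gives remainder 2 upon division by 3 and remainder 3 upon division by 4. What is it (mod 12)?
M = 3 × 4 = 12. M₁ = 4, y₁ ≡ 1 (mod 3). M₂ = 3, y₂ ≡ 3 (mod 4). r = 2×4×1 + 3×3×3 ≡ 11 (mod 12). The smallest positive such number is 11.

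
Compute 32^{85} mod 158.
84

Using successive squaring:
Binary expansion of 85: 1010101
Powers of 32 mod 158 (each is the square of the previous):
  32^1 ≡ 32 (mod 158)
  32^2 ≡ 32² = 1024 ≡ 76 (mod 158)
  32^4 ≡ 76² = 5776 ≡ 88 (mod 158)
  32^8 ≡ 88² = 7744 ≡ 2 (mod 158)
  32^16 ≡ 2² = 4 ≡ 4 (mod 158)
  32^32 ≡ 4² = 16 ≡ 16 (mod 158)
  32^64 ≡ 16² = 256 ≡ 98 (mod 158)
85 = 64 + 16 + 4 + 1, so 32^85 = 32^64 × 32^16 × 32^4 × 32^1 ≡ 98 × 4 × 88 × 32 (mod 158)
Multiplying step by step:
  98 × 4 = 392 ≡ 76 (mod 158)
  76 × 88 = 6688 ≡ 52 (mod 158)
  52 × 32 = 1664 ≡ 84 (mod 158)
Result: 32^85 ≡ 84 (mod 158)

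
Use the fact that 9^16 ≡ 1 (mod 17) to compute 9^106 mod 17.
By Fermat: 9^{16} ≡ 1 (mod 17). 106 = 6×16 + 10. So 9^{106} ≡ 9^{10} ≡ 13 (mod 17)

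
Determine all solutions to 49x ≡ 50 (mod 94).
72

Since gcd(49, 94) = 1 divides 50, a solution exists.
Multiply both sides by the inverse of 49 mod 94:
  49^(-1) mod 94 = 71
  x ≡ 71 × 50 ≡ 3550 ≡ 72 (mod 94)
Verification: 49 × 72 = 3528 = 37 × 94 + 50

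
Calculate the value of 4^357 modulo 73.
Using Fermat: 4^{72} ≡ 1 (mod 73). 357 ≡ 69 (mod 72). So 4^{357} ≡ 4^{69} ≡ 8 (mod 73)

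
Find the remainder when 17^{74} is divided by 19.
By Fermat: 17^{18} ≡ 1 (mod 19). 74 = 4×18 + 2. So 17^{74} ≡ 17^{2} ≡ 4 (mod 19)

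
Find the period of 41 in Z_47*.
Powers of 41 mod 47: 41^1≡41, 41^2≡36, 41^3≡19, 41^4≡27, 41^5≡26, 41^6≡32, 41^7≡43, 41^8≡24, 41^9≡44, 41^10≡18, 41^11≡33, 41^12≡37, 41^13≡13, 41^14≡16, 41^15≡45, 41^16≡12, 41^17≡22, 41^18≡9, 41^19≡40, 41^20≡42, 41^21≡30, 41^22≡8, 41^23≡46, 41^24≡6, 41^25≡11, 41^26≡28, 41^27≡20, 41^28≡21, 41^29≡15, 41^30≡4, 41^31≡23, 41^32≡3, 41^33≡29, 41^34≡14, 41^35≡10, 41^36≡34, 41^37≡31, 41^38≡2, 41^39≡35, 41^40≡25, 41^41≡38, 41^42≡7, 41^43≡5, 41^44≡17, 41^45≡39, 41^46≡1. Order = 46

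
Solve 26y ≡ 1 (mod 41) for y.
26^(-1) ≡ 30 (mod 41). Verification: 26 × 30 = 780 ≡ 1 (mod 41)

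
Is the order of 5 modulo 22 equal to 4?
No, the actual order is 5, not 4.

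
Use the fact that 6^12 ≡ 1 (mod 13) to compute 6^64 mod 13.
By Fermat: 6^{12} ≡ 1 (mod 13). 64 = 5×12 + 4. So 6^{64} ≡ 6^{4} ≡ 9 (mod 13)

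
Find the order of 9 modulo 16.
Powers of 9 mod 16: 9^1≡9, 9^2≡1. Order = 2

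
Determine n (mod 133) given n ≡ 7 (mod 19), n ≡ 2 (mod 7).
121

Using the Chinese Remainder Theorem:
M = product of moduli = 133
For equation 1: M_1 = 7, 7 ≡ 7 (mod 19), inverse of 7 mod 19 is 11 (check: 7 × 11 = 77 ≡ 1 (mod 19))
For equation 2: M_2 = 19, 19 ≡ 5 (mod 7), inverse of 19 mod 7 is 3 (check: 5 × 3 = 15 ≡ 1 (mod 7))
Combine: n ≡ Σ r_i×M_i×(M_i⁻¹ mod m_i) = 7×7×11 + 2×19×3 = 539 + 114 = 653
653 mod 133 = 121
n ≡ 121 (mod 133)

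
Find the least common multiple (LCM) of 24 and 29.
696

First find GCD(24, 29) using the Euclidean algorithm:
24 = 0 × 29 + 24
29 = 1 × 24 + 5
24 = 4 × 5 + 4
5 = 1 × 4 + 1
4 = 4 × 1 + 0
GCD(24, 29) = 1

LCM formula: LCM(a, b) = (a × b) / GCD(a, b)
LCM(24, 29) = (24 × 29) / 1
LCM(24, 29) = 696 / 1
LCM(24, 29) = 696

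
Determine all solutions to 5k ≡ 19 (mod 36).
11

Since gcd(5, 36) = 1 divides 19, a solution exists.
Multiply both sides by the inverse of 5 mod 36:
  5^(-1) mod 36 = 29
  x ≡ 29 × 19 ≡ 551 ≡ 11 (mod 36)
Verification: 5 × 11 = 55 = 1 × 36 + 19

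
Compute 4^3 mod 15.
3 = 2 + 1 (binary 11). Repeated squaring mod 15: 4^1 ≡ 4; 4^2 ≡ 4² = 16 ≡ 1. Multiply: 4^3 = 4^2 × 4^1 ≡ 1 × 4 (mod 15): 1 × 4 = 4 ≡ 4. So 4^3 ≡ 4 (mod 15).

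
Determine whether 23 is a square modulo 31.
By Euler's criterion: 23^{15} ≡ 30 (mod 31). Since this equals -1 (≡ 30), 23 is not a QR.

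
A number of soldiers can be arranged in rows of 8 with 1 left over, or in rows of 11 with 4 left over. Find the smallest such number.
M = 8 × 11 = 88. M₁ = 11, y₁ ≡ 3 (mod 8). M₂ = 8, y₂ ≡ 7 (mod 11). t = 1×11×3 + 4×8×7 ≡ 81 (mod 88). The smallest positive such number is 81.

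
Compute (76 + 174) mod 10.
0

(76 + 174) = 250
250 mod 10 = 0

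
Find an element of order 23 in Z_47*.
2 has order 23 mod 47 since 2^{23} ≡ 1 (mod 47) and no smaller power works.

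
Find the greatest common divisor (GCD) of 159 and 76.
1

Using the Euclidean algorithm:
159 = 2 × 76 + 7
76 = 10 × 7 + 6
7 = 1 × 6 + 1
6 = 6 × 1 + 0

GCD(159, 76) = 1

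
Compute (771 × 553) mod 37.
12

(771 × 553) = 426363
426363 mod 37 = 12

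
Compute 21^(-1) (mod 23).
21^(-1) ≡ 11 (mod 23). Verification: 21 × 11 = 231 ≡ 1 (mod 23)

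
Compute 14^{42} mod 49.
0

Using successive squaring:
Binary expansion of 42: 101010
Powers of 14 mod 49 (each is the square of the previous):
  14^1 ≡ 14 (mod 49)
  14^2 ≡ 14² = 196 ≡ 0 (mod 49)
  14^4 ≡ 0² = 0 ≡ 0 (mod 49)
  14^8 ≡ 0² = 0 ≡ 0 (mod 49)
  14^16 ≡ 0² = 0 ≡ 0 (mod 49)
  14^32 ≡ 0² = 0 ≡ 0 (mod 49)
42 = 32 + 8 + 2, so 14^42 = 14^32 × 14^8 × 14^2 ≡ 0 × 0 × 0 (mod 49)
Multiplying step by step:
  0 × 0 = 0 ≡ 0 (mod 49)
  0 × 0 = 0 ≡ 0 (mod 49)
Result: 14^42 ≡ 0 (mod 49)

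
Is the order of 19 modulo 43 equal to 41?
No, the actual order is 42, not 41.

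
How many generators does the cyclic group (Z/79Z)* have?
24

The number of primitive roots modulo p is φ(p-1) = φ(78)
φ(78) = 24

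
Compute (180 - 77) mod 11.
4

(180 - 77) = 103
103 mod 11 = 4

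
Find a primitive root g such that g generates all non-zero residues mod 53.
p - 1 = 52 has prime divisors 2, 13. h is a primitive root mod 53 iff h^(52/q) ≢ 1 (mod 53) for each such q.
h = 2: 2^26 ≡ 52, 2^4 ≡ 16 (mod 53); none is 1, so 2 has order 52 and is a primitive root.
The smallest primitive root mod 53 is g = 2.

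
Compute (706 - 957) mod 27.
19

(706 - 957) = -251
-251 mod 27 = 19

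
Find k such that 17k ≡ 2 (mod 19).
18

Since gcd(17, 19) = 1 divides 2, a solution exists.
Multiply both sides by the inverse of 17 mod 19:
  17^(-1) mod 19 = 9
  x ≡ 9 × 2 ≡ 18 ≡ 18 (mod 19)
Verification: 17 × 18 = 306 = 16 × 19 + 2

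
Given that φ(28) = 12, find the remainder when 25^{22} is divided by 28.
By Euler: 25^{12} ≡ 1 (mod 28) since gcd(25, 28) = 1. 22 = 1×12 + 10. So 25^{22} ≡ 25^{10} ≡ 25 (mod 28)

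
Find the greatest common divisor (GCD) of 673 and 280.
1

Using the Euclidean algorithm:
673 = 2 × 280 + 113
280 = 2 × 113 + 54
113 = 2 × 54 + 5
54 = 10 × 5 + 4
5 = 1 × 4 + 1
4 = 4 × 1 + 0

GCD(673, 280) = 1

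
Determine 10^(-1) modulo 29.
10^(-1) ≡ 3 (mod 29). Verification: 10 × 3 = 30 ≡ 1 (mod 29)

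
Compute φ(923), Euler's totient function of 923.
840

Prime factorization: 923 = 13 × 71
Using the formula φ(n) = n × Π(1 - 1/p) for each prime factor p:
φ(923) = 923 × (1 - 1/13) × (1 - 1/71)
φ(923) = 840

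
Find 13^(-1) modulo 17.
4

Using Extended Euclidean Algorithm:
gcd(13, 17) = 1
Bezout coefficients: 13 × 4 + 17 × -3 = 1
So 13 × 4 ≡ 1 (mod 17)
The inverse is 4 mod 17 = 4
Verification: 13 × 4 = 52 = 3 × 17 + 1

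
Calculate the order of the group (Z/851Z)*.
792

Prime factorization: 851 = 23 × 37
Using the formula φ(n) = n × Π(1 - 1/p) for each prime factor p:
φ(851) = 851 × (1 - 1/23) × (1 - 1/37)
φ(851) = 792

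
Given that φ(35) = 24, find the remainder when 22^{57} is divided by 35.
By Euler: 22^{24} ≡ 1 (mod 35) since gcd(22, 35) = 1. 57 = 2×24 + 9. So 22^{57} ≡ 22^{9} ≡ 22 (mod 35)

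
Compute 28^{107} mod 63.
28

Using successive squaring:
Binary expansion of 107: 1101011
Powers of 28 mod 63 (each is the square of the previous):
  28^1 ≡ 28 (mod 63)
  28^2 ≡ 28² = 784 ≡ 28 (mod 63)
  28^4 ≡ 28² = 784 ≡ 28 (mod 63)
  28^8 ≡ 28² = 784 ≡ 28 (mod 63)
  28^16 ≡ 28² = 784 ≡ 28 (mod 63)
  28^32 ≡ 28² = 784 ≡ 28 (mod 63)
  28^64 ≡ 28² = 784 ≡ 28 (mod 63)
107 = 64 + 32 + 8 + 2 + 1, so 28^107 = 28^64 × 28^32 × 28^8 × 28^2 × 28^1 ≡ 28 × 28 × 28 × 28 × 28 (mod 63)
Multiplying step by step:
  28 × 28 = 784 ≡ 28 (mod 63)
  28 × 28 = 784 ≡ 28 (mod 63)
  28 × 28 = 784 ≡ 28 (mod 63)
  28 × 28 = 784 ≡ 28 (mod 63)
Result: 28^107 ≡ 28 (mod 63)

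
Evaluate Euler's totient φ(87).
56

Prime factorization: 87 = 3 × 29
Using the formula φ(n) = n × Π(1 - 1/p) for each prime factor p:
φ(87) = 87 × (1 - 1/3) × (1 - 1/29)
φ(87) = 56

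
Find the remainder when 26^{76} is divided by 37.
By Fermat: 26^{36} ≡ 1 (mod 37). 76 = 2×36 + 4. So 26^{76} ≡ 26^{4} ≡ 26 (mod 37)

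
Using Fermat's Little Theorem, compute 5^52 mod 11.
By Fermat: 5^{10} ≡ 1 (mod 11). 52 = 5×10 + 2. So 5^{52} ≡ 5^{2} ≡ 3 (mod 11)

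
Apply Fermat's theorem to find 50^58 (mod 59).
By Fermat's Little Theorem, 50^{58} ≡ 1 (mod 59) since 59 is prime and gcd(50, 59) = 1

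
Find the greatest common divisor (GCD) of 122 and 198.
2

Using the Euclidean algorithm:
122 = 0 × 198 + 122
198 = 1 × 122 + 76
122 = 1 × 76 + 46
76 = 1 × 46 + 30
46 = 1 × 30 + 16
30 = 1 × 16 + 14
16 = 1 × 14 + 2
14 = 7 × 2 + 0

GCD(122, 198) = 2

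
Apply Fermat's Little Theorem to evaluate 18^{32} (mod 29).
25

By Fermat's Little Theorem, a^(p-1) ≡ 1 (mod p) for prime p and gcd(a, p) = 1
Here p = 29, so 18^28 ≡ 1 (mod 29)
We can reduce the exponent: 32 mod 28 = 4
So 18^32 ≡ 18^4 (mod 29)
Computing: 18^4 mod 29 = 25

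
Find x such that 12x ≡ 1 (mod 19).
12^(-1) ≡ 8 (mod 19). Verification: 12 × 8 = 96 ≡ 1 (mod 19)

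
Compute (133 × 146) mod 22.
14

(133 × 146) = 19418
19418 mod 22 = 14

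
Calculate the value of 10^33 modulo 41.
Using repeated squaring. 33 = 32 + 1 (binary 100001). Repeated squaring mod 41: 10^1 ≡ 10; 10^2 ≡ 10² = 100 ≡ 18; 10^4 ≡ 18² = 324 ≡ 37; 10^8 ≡ 37² = 1369 ≡ 16; 10^16 ≡ 16² = 256 ≡ 10; 10^32 ≡ 10² = 100 ≡ 18. Multiply: 10^33 = 10^32 × 10^1 ≡ 18 × 10 (mod 41): 18 × 10 = 180 ≡ 16. So 10^33 ≡ 16 (mod 41).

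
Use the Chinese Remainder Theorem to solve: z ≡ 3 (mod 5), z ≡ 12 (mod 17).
M = 5 × 17 = 85. M₁ = 17, y₁ ≡ 3 (mod 5). M₂ = 5, y₂ ≡ 7 (mod 17). z = 3×17×3 + 12×5×7 ≡ 63 (mod 85)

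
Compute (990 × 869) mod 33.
0

(990 × 869) = 860310
860310 mod 33 = 0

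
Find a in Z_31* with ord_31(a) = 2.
30 has order 2 mod 31 since 30^{2} ≡ 1 (mod 31) and no smaller power works.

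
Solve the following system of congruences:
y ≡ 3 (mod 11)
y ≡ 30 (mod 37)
289

Using the Chinese Remainder Theorem:
M = product of moduli = 407
For equation 1: M_1 = 37, 37 ≡ 4 (mod 11), inverse of 37 mod 11 is 3 (check: 4 × 3 = 12 ≡ 1 (mod 11))
For equation 2: M_2 = 11, 11 ≡ 11 (mod 37), inverse of 11 mod 37 is 27 (check: 11 × 27 = 297 ≡ 1 (mod 37))
Combine: y ≡ Σ r_i×M_i×(M_i⁻¹ mod m_i) = 3×37×3 + 30×11×27 = 333 + 8910 = 9243
9243 mod 407 = 289
y ≡ 289 (mod 407)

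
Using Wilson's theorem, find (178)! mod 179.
By Wilson's theorem, (178)! ≡ -1 ≡ 178 (mod 179)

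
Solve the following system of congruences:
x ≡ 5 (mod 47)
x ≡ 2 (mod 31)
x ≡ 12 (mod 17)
24492

Using the Chinese Remainder Theorem:
M = product of moduli = 24769
For equation 1: M_1 = 527, 527 ≡ 10 (mod 47), inverse of 527 mod 47 is 33 (check: 10 × 33 = 330 ≡ 1 (mod 47))
For equation 2: M_2 = 799, 799 ≡ 24 (mod 31), inverse of 799 mod 31 is 22 (check: 24 × 22 = 528 ≡ 1 (mod 31))
For equation 3: M_3 = 1457, 1457 ≡ 12 (mod 17), inverse of 1457 mod 17 is 10 (check: 12 × 10 = 120 ≡ 1 (mod 17))
Combine: x ≡ Σ r_i×M_i×(M_i⁻¹ mod m_i) = 5×527×33 + 2×799×22 + 12×1457×10 = 86955 + 35156 + 174840 = 296951
296951 mod 24769 = 24492
x ≡ 24492 (mod 24769)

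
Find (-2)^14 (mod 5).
Using Fermat: (-2)^{4} ≡ 1 (mod 5). 14 ≡ 2 (mod 4). So (-2)^{14} ≡ (-2)^{2} ≡ 4 (mod 5)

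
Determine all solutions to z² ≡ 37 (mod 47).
The square roots of 37 mod 47 are 32 and 15. Verify: 32² = 1024 ≡ 37 (mod 47)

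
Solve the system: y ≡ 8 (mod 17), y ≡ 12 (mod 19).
M = 17 × 19 = 323. M₁ = 19, y₁ ≡ 9 (mod 17). M₂ = 17, y₂ ≡ 9 (mod 19). y = 8×19×9 + 12×17×9 ≡ 297 (mod 323)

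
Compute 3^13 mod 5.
Using Fermat: 3^{4} ≡ 1 (mod 5). 13 ≡ 1 (mod 4). So 3^{13} ≡ 3^{1} ≡ 3 (mod 5)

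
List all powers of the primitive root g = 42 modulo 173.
g^1, g^2, ..., g^{172} mod 173: {42, 34, 44, 118, 112, 33, 2, 84, 68, 88, 63, 51, 66, 4, 168, 136, 3, 126, 102, 132, 8, 163, 99, 6, 79, 31, 91, 16, 153, 25, 12, 158, 62, 9, 32, 133, 50, 24, 143, 124, 18, 64, 93, 100, 48, 113, 75, 36, 128, 13, 27, 96, 53, 150, 72, 83, 26, 54, 19, 106, 127, 144, 166, 52, 108, 38, 39, 81, 115, 159, 104, 43, 76, 78, 162, 57, 145, 35, 86, 152, 156, 151, 114, 117, 70, 172, 131, 139, 129, 55, 61, 140, 171, 89, 105, 85, 110, 122, 107, 169, 5, 37, 170, 47, 71, 41, 165, 10, 74, 167, 94, 142, 82, 157, 20, 148, 161, 15, 111, 164, 141, 40, 123, 149, 30, 49, 155, 109, 80, 73, 125, 60, 98, 137, 45, 160, 146, 77, 120, 23, 101, 90, 147, 119, 154, 67, 46, 29, 7, 121, 65, 135, 134, 92, 58, 14, 69, 130, 97, 95, 11, 116, 28, 138, 87, 21, 17, 22, 59, 56, 103, 1}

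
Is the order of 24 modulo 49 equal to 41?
No, the actual order is 42, not 41.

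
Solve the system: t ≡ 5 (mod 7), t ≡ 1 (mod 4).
M = 7 × 4 = 28. M₁ = 4, y₁ ≡ 2 (mod 7). M₂ = 7, y₂ ≡ 3 (mod 4). t = 5×4×2 + 1×7×3 ≡ 5 (mod 28)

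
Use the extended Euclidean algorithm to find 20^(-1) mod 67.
Extended GCD: 20(-10) + 67(3) = 1. So 20^(-1) ≡ 57 ≡ 57 (mod 67). Verify: 20 × 57 = 1140 ≡ 1 (mod 67)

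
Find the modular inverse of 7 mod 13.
7^(-1) ≡ 2 (mod 13). Verification: 7 × 2 = 14 ≡ 1 (mod 13)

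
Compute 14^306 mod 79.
Using Fermat: 14^{78} ≡ 1 (mod 79). 306 ≡ 72 (mod 78). So 14^{306} ≡ 14^{72} ≡ 67 (mod 79)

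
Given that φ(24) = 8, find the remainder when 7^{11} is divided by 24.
By Euler: 7^{8} ≡ 1 (mod 24) since gcd(7, 24) = 1. 11 = 1×8 + 3. So 7^{11} ≡ 7^{3} ≡ 7 (mod 24)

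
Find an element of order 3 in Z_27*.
10 has order 3 mod 27 since 10^{3} ≡ 1 (mod 27) and no smaller power works.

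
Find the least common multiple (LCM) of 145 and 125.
3625

First find GCD(145, 125) using the Euclidean algorithm:
145 = 1 × 125 + 20
125 = 6 × 20 + 5
20 = 4 × 5 + 0
GCD(145, 125) = 5

LCM formula: LCM(a, b) = (a × b) / GCD(a, b)
LCM(145, 125) = (145 × 125) / 5
LCM(145, 125) = 18125 / 5
LCM(145, 125) = 3625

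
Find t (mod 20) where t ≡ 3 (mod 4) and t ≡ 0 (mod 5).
M = 4 × 5 = 20. M₁ = 5, y₁ ≡ 1 (mod 4). M₂ = 4, y₂ ≡ 4 (mod 5). t = 3×5×1 + 0×4×4 ≡ 15 (mod 20)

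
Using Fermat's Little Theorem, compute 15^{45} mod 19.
18

By Fermat's Little Theorem, a^(p-1) ≡ 1 (mod p) for prime p and gcd(a, p) = 1
Here p = 19, so 15^18 ≡ 1 (mod 19)
We can reduce the exponent: 45 mod 18 = 9
So 15^45 ≡ 15^9 (mod 19)
Computing: 15^9 mod 19 = 18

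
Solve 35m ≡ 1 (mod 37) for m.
35^(-1) ≡ 18 (mod 37). Verification: 35 × 18 = 630 ≡ 1 (mod 37)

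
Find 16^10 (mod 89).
10 = 8 + 2 (binary 1010). Repeated squaring mod 89: 16^1 ≡ 16; 16^2 ≡ 16² = 256 ≡ 78; 16^4 ≡ 78² = 6084 ≡ 32; 16^8 ≡ 32² = 1024 ≡ 45. Multiply: 16^10 = 16^8 × 16^2 ≡ 45 × 78 (mod 89): 45 × 78 = 3510 ≡ 39. So 16^10 ≡ 39 (mod 89).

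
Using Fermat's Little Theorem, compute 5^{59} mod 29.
9

By Fermat's Little Theorem, a^(p-1) ≡ 1 (mod p) for prime p and gcd(a, p) = 1
Here p = 29, so 5^28 ≡ 1 (mod 29)
We can reduce the exponent: 59 mod 28 = 3
So 5^59 ≡ 5^3 (mod 29)
Computing: 5^3 mod 29 = 9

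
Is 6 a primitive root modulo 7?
p - 1 = 6 has prime divisors 2, 3. Check 6^(6/q) mod 7 for each: 6^(6/2) = 6^3 ≡ 6, 6^(6/3) = 6^2 ≡ 1 (mod 7). Since 6^2 ≡ 1 (mod 7), the order of 6 divides 2 (in fact the order is 2) ≠ 6, so it is not a primitive root.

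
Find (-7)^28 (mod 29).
Using Fermat: (-7)^{28} ≡ 1 (mod 29). 28 ≡ 0 (mod 28). So (-7)^{28} ≡ (-7)^{0} ≡ 1 (mod 29)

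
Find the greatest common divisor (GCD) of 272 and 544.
272

Using the Euclidean algorithm:
272 = 0 × 544 + 272
544 = 2 × 272 + 0

GCD(272, 544) = 272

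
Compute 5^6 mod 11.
6 = 4 + 2 (binary 110). Repeated squaring mod 11: 5^1 ≡ 5; 5^2 ≡ 5² = 25 ≡ 3; 5^4 ≡ 3² = 9 ≡ 9. Multiply: 5^6 = 5^4 × 5^2 ≡ 9 × 3 (mod 11): 9 × 3 = 27 ≡ 5. So 5^6 ≡ 5 (mod 11).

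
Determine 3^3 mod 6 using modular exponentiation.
3 = 2 + 1 (binary 11). Repeated squaring mod 6: 3^1 ≡ 3; 3^2 ≡ 3² = 9 ≡ 3. Multiply: 3^3 = 3^2 × 3^1 ≡ 3 × 3 (mod 6): 3 × 3 = 9 ≡ 3. So 3^3 ≡ 3 (mod 6).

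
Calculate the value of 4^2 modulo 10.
2 = 2 (binary 10). Repeated squaring mod 10: 4^1 ≡ 4; 4^2 ≡ 4² = 16 ≡ 6. So 4^2 ≡ 6 (mod 10).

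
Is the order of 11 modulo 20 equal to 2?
Yes, ord_20(11) = 2.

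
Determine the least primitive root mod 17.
p - 1 = 16 has prime divisors 2. h is a primitive root mod 17 iff h^(16/q) ≢ 1 (mod 17) for each such q.
h = 2: 2^8 ≡ 1 (mod 17); 2^8 ≡ 1, so not a primitive root.
h = 3: 3^8 ≡ 16 (mod 17); none is 1, so 3 has order 16 and is a primitive root.
The smallest primitive root mod 17 is g = 3.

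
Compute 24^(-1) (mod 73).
70

Using Extended Euclidean Algorithm:
gcd(24, 73) = 1
Bezout coefficients: 24 × -3 + 73 × 1 = 1
So 24 × -3 ≡ 1 (mod 73)
The inverse is -3 mod 73 = 70
Verification: 24 × 70 = 1680 = 23 × 73 + 1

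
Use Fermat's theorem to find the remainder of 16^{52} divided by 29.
7

By Fermat's Little Theorem, a^(p-1) ≡ 1 (mod p) for prime p and gcd(a, p) = 1
Here p = 29, so 16^28 ≡ 1 (mod 29)
We can reduce the exponent: 52 mod 28 = 24
So 16^52 ≡ 16^24 (mod 29)
Computing: 16^24 mod 29 = 7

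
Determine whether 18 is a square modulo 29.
By Euler's criterion: 18^{14} ≡ 28 (mod 29). Since this equals -1 (≡ 28), 18 is not a QR.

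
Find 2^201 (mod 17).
Using Fermat: 2^{16} ≡ 1 (mod 17). 201 ≡ 9 (mod 16). So 2^{201} ≡ 2^{9} ≡ 2 (mod 17)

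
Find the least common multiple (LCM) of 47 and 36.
1692

First find GCD(47, 36) using the Euclidean algorithm:
47 = 1 × 36 + 11
36 = 3 × 11 + 3
11 = 3 × 3 + 2
3 = 1 × 2 + 1
2 = 2 × 1 + 0
GCD(47, 36) = 1

LCM formula: LCM(a, b) = (a × b) / GCD(a, b)
LCM(47, 36) = (47 × 36) / 1
LCM(47, 36) = 1692 / 1
LCM(47, 36) = 1692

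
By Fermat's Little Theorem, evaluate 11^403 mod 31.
By Fermat: 11^{30} ≡ 1 (mod 31). 403 ≡ 13 (mod 30). So 11^{403} ≡ 11^{13} ≡ 21 (mod 31)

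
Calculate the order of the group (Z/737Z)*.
660

Prime factorization: 737 = 11 × 67
Using the formula φ(n) = n × Π(1 - 1/p) for each prime factor p:
φ(737) = 737 × (1 - 1/11) × (1 - 1/67)
φ(737) = 660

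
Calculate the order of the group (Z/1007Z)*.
936

Prime factorization: 1007 = 19 × 53
Using the formula φ(n) = n × Π(1 - 1/p) for each prime factor p:
φ(1007) = 1007 × (1 - 1/19) × (1 - 1/53)
φ(1007) = 936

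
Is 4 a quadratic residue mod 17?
By Euler's criterion: 4^{8} ≡ 1 (mod 17). Since this equals 1, 4 is a QR.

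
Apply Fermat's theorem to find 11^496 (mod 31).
By Fermat: 11^{30} ≡ 1 (mod 31). 496 ≡ 16 (mod 30). So 11^{496} ≡ 11^{16} ≡ 20 (mod 31)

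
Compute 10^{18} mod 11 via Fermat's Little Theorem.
1

By Fermat's Little Theorem, a^(p-1) ≡ 1 (mod p) for prime p and gcd(a, p) = 1
Here p = 11, so 10^10 ≡ 1 (mod 11)
We can reduce the exponent: 18 mod 10 = 8
So 10^18 ≡ 10^8 (mod 11)
Computing: 10^8 mod 11 = 1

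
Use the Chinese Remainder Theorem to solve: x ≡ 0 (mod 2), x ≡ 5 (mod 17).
22

Using the Chinese Remainder Theorem:
M = product of moduli = 34
For equation 1: M_1 = 17, 17 ≡ 1 (mod 2), inverse of 17 mod 2 is 1 (check: 1 × 1 = 1 ≡ 1 (mod 2))
For equation 2: M_2 = 2, 2 ≡ 2 (mod 17), inverse of 2 mod 17 is 9 (check: 2 × 9 = 18 ≡ 1 (mod 17))
Combine: x ≡ Σ r_i×M_i×(M_i⁻¹ mod m_i) = 0×17×1 + 5×2×9 = 0 + 90 = 90
90 mod 34 = 22
x ≡ 22 (mod 34)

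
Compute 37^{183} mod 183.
145

Using successive squaring:
Binary expansion of 183: 10110111
Powers of 37 mod 183 (each is the square of the previous):
  37^1 ≡ 37 (mod 183)
  37^2 ≡ 37² = 1369 ≡ 88 (mod 183)
  37^4 ≡ 88² = 7744 ≡ 58 (mod 183)
  37^8 ≡ 58² = 3364 ≡ 70 (mod 183)
  37^16 ≡ 70² = 4900 ≡ 142 (mod 183)
  37^32 ≡ 142² = 20164 ≡ 34 (mod 183)
  37^64 ≡ 34² = 1156 ≡ 58 (mod 183)
  37^128 ≡ 58² = 3364 ≡ 70 (mod 183)
183 = 128 + 32 + 16 + 4 + 2 + 1, so 37^183 = 37^128 × 37^32 × 37^16 × 37^4 × 37^2 × 37^1 ≡ 70 × 34 × 142 × 58 × 88 × 37 (mod 183)
Multiplying step by step:
  70 × 34 = 2380 ≡ 1 (mod 183)
  1 × 142 = 142 ≡ 142 (mod 183)
  142 × 58 = 8236 ≡ 1 (mod 183)
  1 × 88 = 88 ≡ 88 (mod 183)
  88 × 37 = 3256 ≡ 145 (mod 183)
Result: 37^183 ≡ 145 (mod 183)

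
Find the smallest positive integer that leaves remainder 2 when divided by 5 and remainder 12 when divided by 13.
M = 5 × 13 = 65. M₁ = 13, y₁ ≡ 2 (mod 5). M₂ = 5, y₂ ≡ 8 (mod 13). t = 2×13×2 + 12×5×8 ≡ 12 (mod 65). The smallest positive such number is 12.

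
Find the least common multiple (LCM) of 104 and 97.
10088

First find GCD(104, 97) using the Euclidean algorithm:
104 = 1 × 97 + 7
97 = 13 × 7 + 6
7 = 1 × 6 + 1
6 = 6 × 1 + 0
GCD(104, 97) = 1

LCM formula: LCM(a, b) = (a × b) / GCD(a, b)
LCM(104, 97) = (104 × 97) / 1
LCM(104, 97) = 10088 / 1
LCM(104, 97) = 10088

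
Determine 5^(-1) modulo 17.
5^(-1) ≡ 7 (mod 17). Verification: 5 × 7 = 35 ≡ 1 (mod 17)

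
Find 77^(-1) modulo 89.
37

Using Extended Euclidean Algorithm:
gcd(77, 89) = 1
Bezout coefficients: 77 × 37 + 89 × -32 = 1
So 77 × 37 ≡ 1 (mod 89)
The inverse is 37 mod 89 = 37
Verification: 77 × 37 = 2849 = 32 × 89 + 1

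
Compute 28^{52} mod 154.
14

Using successive squaring:
Binary expansion of 52: 110100
Powers of 28 mod 154 (each is the square of the previous):
  28^1 ≡ 28 (mod 154)
  28^2 ≡ 28² = 784 ≡ 14 (mod 154)
  28^4 ≡ 14² = 196 ≡ 42 (mod 154)
  28^8 ≡ 42² = 1764 ≡ 70 (mod 154)
  28^16 ≡ 70² = 4900 ≡ 126 (mod 154)
  28^32 ≡ 126² = 15876 ≡ 14 (mod 154)
52 = 32 + 16 + 4, so 28^52 = 28^32 × 28^16 × 28^4 ≡ 14 × 126 × 42 (mod 154)
Multiplying step by step:
  14 × 126 = 1764 ≡ 70 (mod 154)
  70 × 42 = 2940 ≡ 14 (mod 154)
Result: 28^52 ≡ 14 (mod 154)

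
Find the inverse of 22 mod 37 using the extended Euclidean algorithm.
Extended GCD: 22(-5) + 37(3) = 1. So 22^(-1) ≡ 32 ≡ 32 (mod 37). Verify: 22 × 32 = 704 ≡ 1 (mod 37)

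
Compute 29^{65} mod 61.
21

Using successive squaring:
Binary expansion of 65: 1000001
Powers of 29 mod 61 (each is the square of the previous):
  29^1 ≡ 29 (mod 61)
  29^2 ≡ 29² = 841 ≡ 48 (mod 61)
  29^4 ≡ 48² = 2304 ≡ 47 (mod 61)
  29^8 ≡ 47² = 2209 ≡ 13 (mod 61)
  29^16 ≡ 13² = 169 ≡ 47 (mod 61)
  29^32 ≡ 47² = 2209 ≡ 13 (mod 61)
  29^64 ≡ 13² = 169 ≡ 47 (mod 61)
65 = 64 + 1, so 29^65 = 29^64 × 29^1 ≡ 47 × 29 (mod 61)
Multiplying step by step:
  47 × 29 = 1363 ≡ 21 (mod 61)
Result: 29^65 ≡ 21 (mod 61)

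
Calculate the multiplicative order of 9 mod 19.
Powers of 9 mod 19: 9^1≡9, 9^2≡5, 9^3≡7, 9^4≡6, 9^5≡16, 9^6≡11, 9^7≡4, 9^8≡17, 9^9≡1. Order = 9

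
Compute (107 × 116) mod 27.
19

(107 × 116) = 12412
12412 mod 27 = 19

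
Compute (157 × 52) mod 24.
4

(157 × 52) = 8164
8164 mod 24 = 4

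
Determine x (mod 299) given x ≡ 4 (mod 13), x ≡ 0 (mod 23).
69

Using the Chinese Remainder Theorem:
M = product of moduli = 299
For equation 1: M_1 = 23, 23 ≡ 10 (mod 13), inverse of 23 mod 13 is 4 (check: 10 × 4 = 40 ≡ 1 (mod 13))
For equation 2: M_2 = 13, 13 ≡ 13 (mod 23), inverse of 13 mod 23 is 16 (check: 13 × 16 = 208 ≡ 1 (mod 23))
Combine: x ≡ Σ r_i×M_i×(M_i⁻¹ mod m_i) = 4×23×4 + 0×13×16 = 368 + 0 = 368
368 mod 299 = 69
x ≡ 69 (mod 299)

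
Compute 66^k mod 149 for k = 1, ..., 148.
g^1, g^2, ..., g^{148} mod 149: {66, 35, 75, 33, 92, 112, 91, 46, 56, 120, 23, 28, 60, 86, 14, 30, 43, 7, 15, 96, 78, 82, 48, 39, 41, 24, 94, 95, 12, 47, 122, 6, 98, 61, 3, 49, 105, 76, 99, 127, 38, 124, 138, 19, 62, 69, 84, 31, 109, 42, 90, 129, 21, 45, 139, 85, 97, 144, 117, 123, 72, 133, 136, 36, 141, 68, 18, 145, 34, 9, 147, 17, 79, 148, 83, 114, 74, 116, 57, 37, 58, 103, 93, 29, 126, 121, 89, 63, 135, 119, 106, 142, 134, 53, 71, 67, 101, 110, 108, 125, 55, 54, 137, 102, 27, 143, 51, 88, 146, 100, 44, 73, 50, 22, 111, 25, 11, 130, 87, 80, 65, 118, 40, 107, 59, 20, 128, 104, 10, 64, 52, 5, 32, 26, 77, 16, 13, 113, 8, 81, 131, 4, 115, 140, 2, 132, 70, 1}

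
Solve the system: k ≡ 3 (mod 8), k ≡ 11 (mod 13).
M = 8 × 13 = 104. M₁ = 13, y₁ ≡ 5 (mod 8). M₂ = 8, y₂ ≡ 5 (mod 13). k = 3×13×5 + 11×8×5 ≡ 11 (mod 104)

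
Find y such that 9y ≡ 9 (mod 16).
1

Since gcd(9, 16) = 1 divides 9, a solution exists.
Multiply both sides by the inverse of 9 mod 16:
  9^(-1) mod 16 = 9
  x ≡ 9 × 9 ≡ 81 ≡ 1 (mod 16)
Verification: 9 × 1 = 9 = 0 × 16 + 9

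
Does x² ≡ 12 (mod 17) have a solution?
By Euler's criterion: 12^{8} ≡ 16 (mod 17). Since this equals -1 (≡ 16), 12 is not a QR.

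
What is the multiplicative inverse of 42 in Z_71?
22

Using Extended Euclidean Algorithm:
gcd(42, 71) = 1
Bezout coefficients: 42 × 22 + 71 × -13 = 1
So 42 × 22 ≡ 1 (mod 71)
The inverse is 22 mod 71 = 22
Verification: 42 × 22 = 924 = 13 × 71 + 1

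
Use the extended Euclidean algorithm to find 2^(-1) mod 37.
Extended GCD: 2(-18) + 37(1) = 1. So 2^(-1) ≡ 19 ≡ 19 (mod 37). Verify: 2 × 19 = 38 ≡ 1 (mod 37)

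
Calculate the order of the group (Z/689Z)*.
624

Prime factorization: 689 = 13 × 53
Using the formula φ(n) = n × Π(1 - 1/p) for each prime factor p:
φ(689) = 689 × (1 - 1/13) × (1 - 1/53)
φ(689) = 624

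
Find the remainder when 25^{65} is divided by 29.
By Fermat: 25^{28} ≡ 1 (mod 29). 65 = 2×28 + 9. So 25^{65} ≡ 25^{9} ≡ 16 (mod 29)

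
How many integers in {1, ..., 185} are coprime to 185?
144

Prime factorization: 185 = 5 × 37
Using the formula φ(n) = n × Π(1 - 1/p) for each prime factor p:
φ(185) = 185 × (1 - 1/5) × (1 - 1/37)
φ(185) = 144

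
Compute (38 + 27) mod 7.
2

(38 + 27) = 65
65 mod 7 = 2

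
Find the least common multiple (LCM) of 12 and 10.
60

First find GCD(12, 10) using the Euclidean algorithm:
12 = 1 × 10 + 2
10 = 5 × 2 + 0
GCD(12, 10) = 2

LCM formula: LCM(a, b) = (a × b) / GCD(a, b)
LCM(12, 10) = (12 × 10) / 2
LCM(12, 10) = 120 / 2
LCM(12, 10) = 60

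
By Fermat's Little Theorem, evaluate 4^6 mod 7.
By Fermat's Little Theorem, 4^{6} ≡ 1 (mod 7) since 7 is prime and gcd(4, 7) = 1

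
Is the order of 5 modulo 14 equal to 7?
No, the actual order is 6, not 7.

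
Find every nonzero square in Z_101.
QRs mod 101: {1, 4, 5, 6, 9, 13, 14, 16, 17, 19, 20, 21, 22, 23, 24, 25, 30, 31, 33, 36, 37, 43, 45, 47, 49, 52, 54, 56, 58, 64, 65, 68, 70, 71, 76, 77, 78, 79, 80, 81, 82, 84, 85, 87, 88, 92, 95, 96, 97, 100}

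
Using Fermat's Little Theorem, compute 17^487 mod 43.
By Fermat: 17^{42} ≡ 1 (mod 43). 487 ≡ 25 (mod 42). So 17^{487} ≡ 17^{25} ≡ 15 (mod 43)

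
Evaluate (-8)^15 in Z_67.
Using repeated squaring. (-8) ≡ 59 (mod 67). 15 = 8 + 4 + 2 + 1 (binary 1111). Repeated squaring mod 67: 59^1 ≡ 59; 59^2 ≡ 59² = 3481 ≡ 64; 59^4 ≡ 64² = 4096 ≡ 9; 59^8 ≡ 9² = 81 ≡ 14. Multiply: (-8)^15 ≡ 59^8 × 59^4 × 59^2 × 59^1 ≡ 14 × 9 × 64 × 59 (mod 67): 14 × 9 = 126 ≡ 59; 59 × 64 = 3776 ≡ 24; 24 × 59 = 1416 ≡ 9. So (-8)^15 ≡ 9 (mod 67).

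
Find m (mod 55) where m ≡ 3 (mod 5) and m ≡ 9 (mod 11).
M = 5 × 11 = 55. M₁ = 11, y₁ ≡ 1 (mod 5). M₂ = 5, y₂ ≡ 9 (mod 11). m = 3×11×1 + 9×5×9 ≡ 53 (mod 55)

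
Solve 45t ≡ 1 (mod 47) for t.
45^(-1) ≡ 23 (mod 47). Verification: 45 × 23 = 1035 ≡ 1 (mod 47)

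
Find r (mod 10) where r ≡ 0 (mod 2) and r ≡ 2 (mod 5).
M = 2 × 5 = 10. M₁ = 5, y₁ ≡ 1 (mod 2). M₂ = 2, y₂ ≡ 3 (mod 5). r = 0×5×1 + 2×2×3 ≡ 2 (mod 10)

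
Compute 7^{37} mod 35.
7

Using successive squaring:
Binary expansion of 37: 100101
Powers of 7 mod 35 (each is the square of the previous):
  7^1 ≡ 7 (mod 35)
  7^2 ≡ 7² = 49 ≡ 14 (mod 35)
  7^4 ≡ 14² = 196 ≡ 21 (mod 35)
  7^8 ≡ 21² = 441 ≡ 21 (mod 35)
  7^16 ≡ 21² = 441 ≡ 21 (mod 35)
  7^32 ≡ 21² = 441 ≡ 21 (mod 35)
37 = 32 + 4 + 1, so 7^37 = 7^32 × 7^4 × 7^1 ≡ 21 × 21 × 7 (mod 35)
Multiplying step by step:
  21 × 21 = 441 ≡ 21 (mod 35)
  21 × 7 = 147 ≡ 7 (mod 35)
Result: 7^37 ≡ 7 (mod 35)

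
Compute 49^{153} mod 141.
103

Using successive squaring:
Binary expansion of 153: 10011001
Powers of 49 mod 141 (each is the square of the previous):
  49^1 ≡ 49 (mod 141)
  49^2 ≡ 49² = 2401 ≡ 4 (mod 141)
  49^4 ≡ 4² = 16 ≡ 16 (mod 141)
  49^8 ≡ 16² = 256 ≡ 115 (mod 141)
  49^16 ≡ 115² = 13225 ≡ 112 (mod 141)
  49^32 ≡ 112² = 12544 ≡ 136 (mod 141)
  49^64 ≡ 136² = 18496 ≡ 25 (mod 141)
  49^128 ≡ 25² = 625 ≡ 61 (mod 141)
153 = 128 + 16 + 8 + 1, so 49^153 = 49^128 × 49^16 × 49^8 × 49^1 ≡ 61 × 112 × 115 × 49 (mod 141)
Multiplying step by step:
  61 × 112 = 6832 ≡ 64 (mod 141)
  64 × 115 = 7360 ≡ 28 (mod 141)
  28 × 49 = 1372 ≡ 103 (mod 141)
Result: 49^153 ≡ 103 (mod 141)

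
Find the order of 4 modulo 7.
Powers of 4 mod 7: 4^1≡4, 4^2≡2, 4^3≡1. Order = 3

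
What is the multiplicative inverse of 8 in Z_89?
78

Using Extended Euclidean Algorithm:
gcd(8, 89) = 1
Bezout coefficients: 8 × -11 + 89 × 1 = 1
So 8 × -11 ≡ 1 (mod 89)
The inverse is -11 mod 89 = 78
Verification: 8 × 78 = 624 = 7 × 89 + 1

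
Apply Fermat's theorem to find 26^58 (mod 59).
By Fermat's Little Theorem, 26^{58} ≡ 1 (mod 59) since 59 is prime and gcd(26, 59) = 1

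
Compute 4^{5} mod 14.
2

Using successive squaring:
Binary expansion of 5: 101
Powers of 4 mod 14 (each is the square of the previous):
  4^1 ≡ 4 (mod 14)
  4^2 ≡ 4² = 16 ≡ 2 (mod 14)
  4^4 ≡ 2² = 4 ≡ 4 (mod 14)
5 = 4 + 1, so 4^5 = 4^4 × 4^1 ≡ 4 × 4 (mod 14)
Multiplying step by step:
  4 × 4 = 16 ≡ 2 (mod 14)
Result: 4^5 ≡ 2 (mod 14)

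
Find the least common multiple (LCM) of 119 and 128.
15232

First find GCD(119, 128) using the Euclidean algorithm:
119 = 0 × 128 + 119
128 = 1 × 119 + 9
119 = 13 × 9 + 2
9 = 4 × 2 + 1
2 = 2 × 1 + 0
GCD(119, 128) = 1

LCM formula: LCM(a, b) = (a × b) / GCD(a, b)
LCM(119, 128) = (119 × 128) / 1
LCM(119, 128) = 15232 / 1
LCM(119, 128) = 15232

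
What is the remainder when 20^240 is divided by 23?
Using Fermat: 20^{22} ≡ 1 (mod 23). 240 ≡ 20 (mod 22). So 20^{240} ≡ 20^{20} ≡ 18 (mod 23)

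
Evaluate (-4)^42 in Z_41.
Using Fermat: (-4)^{40} ≡ 1 (mod 41). 42 ≡ 2 (mod 40). So (-4)^{42} ≡ (-4)^{2} ≡ 16 (mod 41)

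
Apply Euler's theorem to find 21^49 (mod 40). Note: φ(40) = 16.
By Euler: 21^{16} ≡ 1 (mod 40) since gcd(21, 40) = 1. 49 = 3×16 + 1. So 21^{49} ≡ 21^{1} ≡ 21 (mod 40)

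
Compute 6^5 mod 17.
5 = 4 + 1 (binary 101). Repeated squaring mod 17: 6^1 ≡ 6; 6^2 ≡ 6² = 36 ≡ 2; 6^4 ≡ 2² = 4 ≡ 4. Multiply: 6^5 = 6^4 × 6^1 ≡ 4 × 6 (mod 17): 4 × 6 = 24 ≡ 7. So 6^5 ≡ 7 (mod 17).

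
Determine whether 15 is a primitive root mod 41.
p - 1 = 40 has prime divisors 2, 5. Check 15^(40/q) mod 41 for each: 15^(40/2) = 15^20 ≡ 40, 15^(40/5) = 15^8 ≡ 18 (mod 41). None of these is 1, so 15 has order 40 = φ(41), so it is a primitive root mod 41.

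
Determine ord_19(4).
Powers of 4 mod 19: 4^1≡4, 4^2≡16, 4^3≡7, 4^4≡9, 4^5≡17, 4^6≡11, 4^7≡6, 4^8≡5, 4^9≡1. Order = 9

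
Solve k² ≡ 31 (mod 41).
The square roots of 31 mod 41 are 20 and 21. Verify: 20² = 400 ≡ 31 (mod 41)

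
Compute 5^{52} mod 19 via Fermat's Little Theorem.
16

By Fermat's Little Theorem, a^(p-1) ≡ 1 (mod p) for prime p and gcd(a, p) = 1
Here p = 19, so 5^18 ≡ 1 (mod 19)
We can reduce the exponent: 52 mod 18 = 16
So 5^52 ≡ 5^16 (mod 19)
Computing: 5^16 mod 19 = 16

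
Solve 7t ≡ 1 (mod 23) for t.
7^(-1) ≡ 10 (mod 23). Verification: 7 × 10 = 70 ≡ 1 (mod 23)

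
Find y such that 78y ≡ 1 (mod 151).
78^(-1) ≡ 91 (mod 151). Verification: 78 × 91 = 7098 ≡ 1 (mod 151)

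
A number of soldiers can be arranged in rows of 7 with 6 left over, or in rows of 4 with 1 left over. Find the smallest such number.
M = 7 × 4 = 28. M₁ = 4, y₁ ≡ 2 (mod 7). M₂ = 7, y₂ ≡ 3 (mod 4). r = 6×4×2 + 1×7×3 ≡ 13 (mod 28). The smallest positive such number is 13.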